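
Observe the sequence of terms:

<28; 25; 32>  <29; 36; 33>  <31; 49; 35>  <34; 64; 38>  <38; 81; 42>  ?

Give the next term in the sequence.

<43; 100; 47>

First coordinate goes 28, 29, 31, 34, 38 → 43 (differences are 1, 2, 3, … (increasing by 1 each time)).
Second coordinate: 25, 36, 49, 64, 81 → 100 (perfect squares: 5², 6², 7², …).
Third coordinate goes 32, 33, 35, 38, 42 → 47 (always 4 more than the first coordinate).
So the next term is <43; 100; 47>.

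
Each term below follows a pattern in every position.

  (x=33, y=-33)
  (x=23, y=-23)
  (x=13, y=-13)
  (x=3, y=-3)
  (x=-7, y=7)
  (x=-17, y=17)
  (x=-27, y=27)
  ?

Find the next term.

X: −10 each step, so 33, 23, 13, 3, -7, -17, -27 → -37.
Y goes -33, -23, -13, -3, 7, 17, 27 → 37 (always the negative of the x).
Putting it together: (x=-37, y=37).

(x=-37, y=37)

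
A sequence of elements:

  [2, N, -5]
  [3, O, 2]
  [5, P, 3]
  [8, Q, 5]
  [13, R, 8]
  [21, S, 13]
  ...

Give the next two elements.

First value: each term is the sum of the two before it, so 2, 3, 5, 8, 13, 21 → 34 → 55.
Letter: letters move forward 1 place in the alphabet; N, O, P, Q, R, S → T → U.
For the third value, always the previous value of the first value: -5, 2, 3, 5, 8, 13 → 21 → 34.
So the next two elements are [34, T, 21] and [55, U, 34].

[34, T, 21], [55, U, 34]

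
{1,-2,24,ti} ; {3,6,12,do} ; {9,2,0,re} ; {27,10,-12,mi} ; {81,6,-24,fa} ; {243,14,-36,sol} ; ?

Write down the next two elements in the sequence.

First coordinate: ×3 each step; 1, 3, 9, 27, 81, 243 → 729 → 2187.
Second coordinate: -2, 6, 2, 10, 6, 14 → 10 → 18 (alternating steps +8, −4, +8, −4, …).
Third coordinate — −12 each step: 24, 12, 0, -12, -24, -36 → -48 → -60.
Note: ti, do, re, mi, fa, sol → la → ti (runs through the solfège scale do→ti).
So the next two elements are {729,10,-48,la} and {2187,18,-60,ti}.

{729,10,-48,la}, {2187,18,-60,ti}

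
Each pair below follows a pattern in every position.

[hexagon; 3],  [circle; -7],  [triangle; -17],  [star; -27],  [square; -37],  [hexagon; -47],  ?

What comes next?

Shape: hexagon, circle, triangle, star, square, hexagon → circle (repeats hexagon → circle → triangle → star → square).
For the second value, −10 each step: 3, -7, -17, -27, -37, -47 → -57.
So the next pair is [circle; -57].

[circle; -57]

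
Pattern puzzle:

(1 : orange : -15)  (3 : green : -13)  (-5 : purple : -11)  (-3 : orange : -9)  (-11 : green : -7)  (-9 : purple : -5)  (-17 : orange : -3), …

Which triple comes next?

First slot goes 1, 3, -5, -3, -11, -9, -17 → -15 (alternating steps +2, −8, +2, −8, …).
For the colour, repeats orange → green → purple: orange, green, purple, orange, green, purple, orange → green.
Third slot: +2 each step, so -15, -13, -11, -9, -7, -5, -3 → -1.
Putting it together: (-15 : green : -1).

(-15 : green : -1)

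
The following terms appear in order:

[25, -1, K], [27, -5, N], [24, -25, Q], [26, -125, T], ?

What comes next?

First slot — alternating steps +2, −3, +2, −3, …: 25, 27, 24, 26 → 23.
For the second slot, ×5 each step: -1, -5, -25, -125 → -625.
Letter — letters move forward 3 places in the alphabet: K, N, Q, T → W.
Putting it together: [23, -625, W].

[23, -625, W]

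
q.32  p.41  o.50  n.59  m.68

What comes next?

Letter goes q, p, o, n, m → l (letters move back 1 place in the alphabet).
Second component: 32, 41, 50, 59, 68 → 77 (+9 each step).
Combining the parts gives l.77.

l.77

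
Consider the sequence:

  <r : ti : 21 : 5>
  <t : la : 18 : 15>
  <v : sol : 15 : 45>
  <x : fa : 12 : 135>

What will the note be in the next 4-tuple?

mi

Letter: letters move forward 2 places in the alphabet, so r, t, v, x → z.
Note: runs backward through the solfège scale do→ti, so ti, la, sol, fa → mi.
Third value: −3 each step; 21, 18, 15, 12 → 9.
Fourth value goes 5, 15, 45, 135 → 405 (×3 each step).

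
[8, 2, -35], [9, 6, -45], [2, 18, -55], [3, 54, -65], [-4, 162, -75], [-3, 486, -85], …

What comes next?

First slot goes 8, 9, 2, 3, -4, -3 → -10 (alternating steps +1, −7, +1, −7, …).
Second slot — ×3 each step: 2, 6, 18, 54, 162, 486 → 1458.
Third slot goes -35, -45, -55, -65, -75, -85 → -95 (−10 each step).
So the next element is [-10, 1458, -95].

[-10, 1458, -95]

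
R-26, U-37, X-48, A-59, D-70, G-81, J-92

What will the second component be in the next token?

103

Second component: 26, 37, 48, 59, 70, 81, 92 → 103 (+11 each step).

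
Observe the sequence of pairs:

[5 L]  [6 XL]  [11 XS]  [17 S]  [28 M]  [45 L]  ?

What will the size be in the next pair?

XL

Size — repeats L → XL → XS → S → M: L, XL, XS, S, M, L → XL.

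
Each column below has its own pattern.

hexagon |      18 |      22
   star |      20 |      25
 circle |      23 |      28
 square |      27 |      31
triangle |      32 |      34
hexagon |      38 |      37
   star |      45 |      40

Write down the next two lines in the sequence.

Shape: repeats hexagon → star → circle → square → triangle, so hexagon, star, circle, square, triangle, hexagon, star → circle → square.
Second component: differences are 2, 3, 4, … (increasing by 1 each time); 18, 20, 23, 27, 32, 38, 45 → 53 → 62.
Third component goes 22, 25, 28, 31, 34, 37, 40 → 43 → 46 (+3 each step).
So the next two lines are circle  53  43 and square  62  46.

circle  53  43; square  62  46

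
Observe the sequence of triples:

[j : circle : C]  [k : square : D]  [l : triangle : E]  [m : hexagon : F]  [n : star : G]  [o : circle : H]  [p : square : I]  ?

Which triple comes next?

First letter: j, k, l, m, n, o, p → q (letters move forward 1 place in the alphabet).
Shape: circle, square, triangle, hexagon, star, circle, square → triangle (repeats circle → square → triangle → hexagon → star).
For the second letter, letters move forward 1 place in the alphabet: C, D, E, F, G, H, I → J.
So the next triple is [q : triangle : J].

[q : triangle : J]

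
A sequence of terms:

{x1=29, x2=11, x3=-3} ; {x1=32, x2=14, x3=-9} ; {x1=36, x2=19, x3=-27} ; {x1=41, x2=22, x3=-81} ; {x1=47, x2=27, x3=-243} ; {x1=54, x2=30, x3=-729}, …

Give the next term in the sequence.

{x1=62, x2=35, x3=-2187}

X1 — differences are 3, 4, 5, … (increasing by 1 each time): 29, 32, 36, 41, 47, 54 → 62.
For the x2, alternating steps +3, +5, +3, +5, …: 11, 14, 19, 22, 27, 30 → 35.
X3 — ×3 each step: -3, -9, -27, -81, -243, -729 → -2187.
So the next term is {x1=62, x2=35, x3=-2187}.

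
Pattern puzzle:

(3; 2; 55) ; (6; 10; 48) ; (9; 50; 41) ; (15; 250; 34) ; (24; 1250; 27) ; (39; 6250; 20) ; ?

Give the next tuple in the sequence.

(63; 31250; 13)

First entry goes 3, 6, 9, 15, 24, 39 → 63 (each term is the sum of the two before it).
Second entry goes 2, 10, 50, 250, 1250, 6250 → 31250 (×5 each step).
Third entry: −7 each step, so 55, 48, 41, 34, 27, 20 → 13.
So the next tuple is (63; 31250; 13).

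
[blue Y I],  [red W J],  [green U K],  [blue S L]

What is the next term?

[red Q M]

Colour goes blue, red, green, blue → red (repeats blue → red → green).
First letter: letters move back 2 places in the alphabet, so Y, W, U, S → Q.
Second letter: I, J, K, L → M (letters move forward 1 place in the alphabet).
Combining the parts gives [red Q M].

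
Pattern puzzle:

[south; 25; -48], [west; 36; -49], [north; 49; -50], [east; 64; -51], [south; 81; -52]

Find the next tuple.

Direction: repeats south → west → north → east, so south, west, north, east, south → west.
For the second entry, perfect squares: 5², 6², 7², …: 25, 36, 49, 64, 81 → 100.
For the third entry, −1 each step: -48, -49, -50, -51, -52 → -53.
Combining the parts gives [west; 100; -53].

[west; 100; -53]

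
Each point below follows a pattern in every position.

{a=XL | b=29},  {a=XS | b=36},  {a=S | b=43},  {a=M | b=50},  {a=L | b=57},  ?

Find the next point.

{a=XL | b=64}

A goes XL, XS, S, M, L → XL (runs through clothing sizes XS→XL).
B — +7 each step: 29, 36, 43, 50, 57 → 64.
So the next point is {a=XL | b=64}.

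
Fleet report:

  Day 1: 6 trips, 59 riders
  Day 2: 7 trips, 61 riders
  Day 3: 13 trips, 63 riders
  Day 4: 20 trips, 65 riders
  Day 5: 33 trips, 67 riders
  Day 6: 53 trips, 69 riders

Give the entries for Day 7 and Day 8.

Trips — each term is the sum of the two before it: 6, 7, 13, 20, 33, 53 → 86 → 139.
For the riders, +2 each step: 59, 61, 63, 65, 67, 69 → 71 → 73.
So the next two records are 86 trips, 71 riders and 139 trips, 73 riders.

86 trips, 71 riders; 139 trips, 73 riders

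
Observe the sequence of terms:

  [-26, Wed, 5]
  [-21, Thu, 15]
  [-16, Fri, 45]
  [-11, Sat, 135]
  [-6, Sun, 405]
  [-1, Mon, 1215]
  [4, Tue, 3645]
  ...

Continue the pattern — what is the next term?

For the first coordinate, +5 each step: -26, -21, -16, -11, -6, -1, 4 → 9.
Day — runs through the weekdays Mon→Sun: Wed, Thu, Fri, Sat, Sun, Mon, Tue → Wed.
Third coordinate: 5, 15, 45, 135, 405, 1215, 3645 → 10935 (×3 each step).
Combining the parts gives [9, Wed, 10935].

[9, Wed, 10935]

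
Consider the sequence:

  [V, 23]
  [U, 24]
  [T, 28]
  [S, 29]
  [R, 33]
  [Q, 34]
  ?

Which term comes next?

[P, 38]

Letter: letters move back 1 place in the alphabet, so V, U, T, S, R, Q → P.
Second part goes 23, 24, 28, 29, 33, 34 → 38 (alternating steps +1, +4, +1, +4, …).
Combining the parts gives [P, 38].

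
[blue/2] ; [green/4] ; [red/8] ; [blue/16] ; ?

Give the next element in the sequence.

Colour: blue, green, red, blue → green (repeats blue → green → red).
Second entry: ×2 each step; 2, 4, 8, 16 → 32.
Putting it together: [green/32].

[green/32]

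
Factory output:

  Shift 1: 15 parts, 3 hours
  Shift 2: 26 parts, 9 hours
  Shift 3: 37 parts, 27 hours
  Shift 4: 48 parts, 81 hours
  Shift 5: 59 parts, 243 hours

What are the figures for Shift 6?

70 parts, 729 hours

Parts goes 15, 26, 37, 48, 59 → 70 (+11 each step).
Hours goes 3, 9, 27, 81, 243 → 729 (×3 each step).
Putting it together: 70 parts, 729 hours.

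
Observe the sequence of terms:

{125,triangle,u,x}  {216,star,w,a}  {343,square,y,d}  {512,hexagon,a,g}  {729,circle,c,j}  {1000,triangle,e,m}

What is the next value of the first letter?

First slot — perfect cubes: 5³, 6³, 7³, …: 125, 216, 343, 512, 729, 1000 → 1331.
Shape goes triangle, star, square, hexagon, circle, triangle → star (repeats triangle → star → square → hexagon → circle).
First letter: u, w, y, a, c, e → g (letters move forward 2 places in the alphabet, wrapping Z→A).
Second letter: x, a, d, g, j, m → p (letters move forward 3 places in the alphabet, wrapping Z→A).

g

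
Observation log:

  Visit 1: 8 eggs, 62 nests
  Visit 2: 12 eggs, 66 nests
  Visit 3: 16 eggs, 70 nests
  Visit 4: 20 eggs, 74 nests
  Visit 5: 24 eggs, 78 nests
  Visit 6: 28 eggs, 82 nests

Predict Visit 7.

32 eggs, 86 nests

Eggs: +4 each step, so 8, 12, 16, 20, 24, 28 → 32.
Nests: +4 each step, so 62, 66, 70, 74, 78, 82 → 86.
So the next record is 32 eggs, 86 nests.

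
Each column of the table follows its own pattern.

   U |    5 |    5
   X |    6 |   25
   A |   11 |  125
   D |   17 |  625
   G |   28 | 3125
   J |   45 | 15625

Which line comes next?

Letter: letters move forward 3 places in the alphabet, wrapping Z→A, so U, X, A, D, G, J → M.
Second component: each term is the sum of the two before it, so 5, 6, 11, 17, 28, 45 → 73.
Third component — ×5 each step: 5, 25, 125, 625, 3125, 15625 → 78125.
Combining the parts gives M  73  78125.

M  73  78125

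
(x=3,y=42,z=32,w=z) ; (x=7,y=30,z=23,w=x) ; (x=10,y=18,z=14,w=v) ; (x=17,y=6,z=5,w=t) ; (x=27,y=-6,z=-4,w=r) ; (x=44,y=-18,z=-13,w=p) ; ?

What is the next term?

X: 3, 7, 10, 17, 27, 44 → 71 (each term is the sum of the two before it).
Y: −12 each step, so 42, 30, 18, 6, -6, -18 → -30.
Z — −9 each step: 32, 23, 14, 5, -4, -13 → -22.
W: letters move back 2 places in the alphabet; z, x, v, t, r, p → n.
Putting it together: (x=71,y=-30,z=-22,w=n).

(x=71,y=-30,z=-22,w=n)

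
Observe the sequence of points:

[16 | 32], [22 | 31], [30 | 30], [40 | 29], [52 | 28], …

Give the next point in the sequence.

First value: differences are 6, 8, 10, … (increasing by 2 each time); 16, 22, 30, 40, 52 → 66.
For the second value, −1 each step: 32, 31, 30, 29, 28 → 27.
Combining the parts gives [66 | 27].

[66 | 27]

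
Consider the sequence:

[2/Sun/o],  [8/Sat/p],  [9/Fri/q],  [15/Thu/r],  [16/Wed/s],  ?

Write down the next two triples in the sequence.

First value: 2, 8, 9, 15, 16 → 22 → 23 (alternating steps +6, +1, +6, +1, …).
Day: runs backward through the weekdays Mon→Sun, so Sun, Sat, Fri, Thu, Wed → Tue → Mon.
Letter: letters move forward 1 place in the alphabet, so o, p, q, r, s → t → u.
So the next two triples are [22/Tue/t] and [23/Mon/u].

[22/Tue/t], [23/Mon/u]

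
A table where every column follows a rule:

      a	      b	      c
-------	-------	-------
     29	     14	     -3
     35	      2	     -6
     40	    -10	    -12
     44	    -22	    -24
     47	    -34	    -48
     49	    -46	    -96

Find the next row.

50  -58  -192

Column a: differences are 6, 5, 4, … (decreasing by 1 each time); 29, 35, 40, 44, 47, 49 → 50.
For the column b, −12 each step: 14, 2, -10, -22, -34, -46 → -58.
Column c: ×2 each step; -3, -6, -12, -24, -48, -96 → -192.
So the next row is 50  -58  -192.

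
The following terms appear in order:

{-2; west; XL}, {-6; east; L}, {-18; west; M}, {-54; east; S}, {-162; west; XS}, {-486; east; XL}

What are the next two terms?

{-1458; west; L}, {-4374; east; M}

First coordinate: ×3 each step; -2, -6, -18, -54, -162, -486 → -1458 → -4374.
For the direction, alternates west ↔ east: west, east, west, east, west, east → west → east.
Size: XL, L, M, S, XS, XL → L → M (repeats XL → L → M → S → XS).
So the next two terms are {-1458; west; L} and {-4374; east; M}.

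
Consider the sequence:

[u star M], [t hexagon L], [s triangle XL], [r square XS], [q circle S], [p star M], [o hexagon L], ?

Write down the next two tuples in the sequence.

Letter: letters move back 1 place in the alphabet, so u, t, s, r, q, p, o → n → m.
For the shape, repeats star → hexagon → triangle → square → circle: star, hexagon, triangle, square, circle, star, hexagon → triangle → square.
For the size, repeats M → L → XL → XS → S: M, L, XL, XS, S, M, L → XL → XS.
Putting the parts together: [n triangle XL] and then [m square XS].

[n triangle XL], [m square XS]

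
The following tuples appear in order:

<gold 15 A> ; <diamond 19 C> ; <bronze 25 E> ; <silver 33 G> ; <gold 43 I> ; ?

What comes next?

<diamond 55 K>

Rank — repeats gold → diamond → bronze → silver: gold, diamond, bronze, silver, gold → diamond.
Second part: differences are 4, 6, 8, … (increasing by 2 each time); 15, 19, 25, 33, 43 → 55.
Letter: A, C, E, G, I → K (letters move forward 2 places in the alphabet).
Combining the parts gives <diamond 55 K>.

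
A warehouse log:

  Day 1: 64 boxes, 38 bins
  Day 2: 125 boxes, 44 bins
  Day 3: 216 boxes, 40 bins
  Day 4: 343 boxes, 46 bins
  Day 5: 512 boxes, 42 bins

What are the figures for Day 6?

Boxes: perfect cubes: 4³, 5³, 6³, …, so 64, 125, 216, 343, 512 → 729.
For the bins, alternating steps +6, −4, +6, −4, …: 38, 44, 40, 46, 42 → 48.
Putting it together: 729 boxes, 48 bins.

729 boxes, 48 bins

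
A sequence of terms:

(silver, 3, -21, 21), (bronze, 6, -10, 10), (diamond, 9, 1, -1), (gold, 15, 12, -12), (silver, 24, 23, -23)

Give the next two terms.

(bronze, 39, 34, -34), (diamond, 63, 45, -45)

Rank — repeats silver → bronze → diamond → gold: silver, bronze, diamond, gold, silver → bronze → diamond.
Second entry goes 3, 6, 9, 15, 24 → 39 → 63 (each term is the sum of the two before it).
Third entry: +11 each step; -21, -10, 1, 12, 23 → 34 → 45.
Fourth entry: 21, 10, -1, -12, -23 → -34 → -45 (always the negative of the third entry).
Putting the parts together: (bronze, 39, 34, -34) and then (diamond, 63, 45, -45).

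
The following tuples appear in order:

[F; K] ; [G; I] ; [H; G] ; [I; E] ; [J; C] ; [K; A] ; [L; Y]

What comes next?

First letter goes F, G, H, I, J, K, L → M (letters move forward 1 place in the alphabet).
Second letter goes K, I, G, E, C, A, Y → W (letters move back 2 places in the alphabet, wrapping A→Z).
Combining the parts gives [M; W].

[M; W]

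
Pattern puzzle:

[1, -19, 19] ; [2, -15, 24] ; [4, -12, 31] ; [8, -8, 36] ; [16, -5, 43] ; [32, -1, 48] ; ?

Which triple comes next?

First part: 1, 2, 4, 8, 16, 32 → 64 (×2 each step).
Second part — alternating steps +4, +3, +4, +3, …: -19, -15, -12, -8, -5, -1 → 2.
Third part: 19, 24, 31, 36, 43, 48 → 55 (alternating steps +5, +7, +5, +7, …).
Putting it together: [64, 2, 55].

[64, 2, 55]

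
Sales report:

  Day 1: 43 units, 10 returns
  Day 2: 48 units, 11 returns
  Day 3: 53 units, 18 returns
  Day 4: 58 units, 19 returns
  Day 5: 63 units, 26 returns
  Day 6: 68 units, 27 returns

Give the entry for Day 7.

Units — +5 each step: 43, 48, 53, 58, 63, 68 → 73.
Returns goes 10, 11, 18, 19, 26, 27 → 34 (alternating steps +1, +7, +1, +7, …).
Putting it together: 73 units, 34 returns.

73 units, 34 returns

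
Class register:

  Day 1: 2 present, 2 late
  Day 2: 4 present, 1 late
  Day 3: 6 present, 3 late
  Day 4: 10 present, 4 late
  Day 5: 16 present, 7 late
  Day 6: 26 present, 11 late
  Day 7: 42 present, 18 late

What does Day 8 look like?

Present: each term is the sum of the two before it; 2, 4, 6, 10, 16, 26, 42 → 68.
For the late, each term is the sum of the two before it: 2, 1, 3, 4, 7, 11, 18 → 29.
So the next row is 68 present, 29 late.

68 present, 29 late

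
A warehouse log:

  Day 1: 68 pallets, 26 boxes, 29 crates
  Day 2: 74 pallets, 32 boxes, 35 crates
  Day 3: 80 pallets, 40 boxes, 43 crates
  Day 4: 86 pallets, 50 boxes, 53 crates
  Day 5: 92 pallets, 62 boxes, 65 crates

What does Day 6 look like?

Pallets: 68, 74, 80, 86, 92 → 98 (+6 each step).
Boxes: differences are 6, 8, 10, … (increasing by 2 each time), so 26, 32, 40, 50, 62 → 76.
Crates goes 29, 35, 43, 53, 65 → 79 (always 3 more than the boxes).
Combining the parts gives 98 pallets, 76 boxes, 79 crates.

98 pallets, 76 boxes, 79 crates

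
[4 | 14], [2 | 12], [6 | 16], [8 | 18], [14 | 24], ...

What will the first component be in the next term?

22

First component: 4, 2, 6, 8, 14 → 22 (each term is the sum of the two before it).
Second component: always 10 more than the first component; 14, 12, 16, 18, 24 → 32.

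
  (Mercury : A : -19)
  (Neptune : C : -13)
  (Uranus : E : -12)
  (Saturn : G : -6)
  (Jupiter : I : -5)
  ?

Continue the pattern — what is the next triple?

(Mars : K : 1)

For the planet, runs backward through the planets Mercury→Neptune: Mercury, Neptune, Uranus, Saturn, Jupiter → Mars.
Letter goes A, C, E, G, I → K (letters move forward 2 places in the alphabet).
Third component: alternating steps +6, +1, +6, +1, …; -19, -13, -12, -6, -5 → 1.
Combining the parts gives (Mars : K : 1).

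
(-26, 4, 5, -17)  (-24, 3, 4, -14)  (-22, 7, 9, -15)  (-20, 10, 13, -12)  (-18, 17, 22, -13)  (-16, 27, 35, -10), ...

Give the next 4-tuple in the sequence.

First coordinate — +2 each step: -26, -24, -22, -20, -18, -16 → -14.
Second coordinate goes 4, 3, 7, 10, 17, 27 → 44 (each term is the sum of the two before it).
Third coordinate: each term is the sum of the two before it, so 5, 4, 9, 13, 22, 35 → 57.
Fourth coordinate: -17, -14, -15, -12, -13, -10 → -11 (alternating steps +3, −1, +3, −1, …).
Combining the parts gives (-14, 44, 57, -11).

(-14, 44, 57, -11)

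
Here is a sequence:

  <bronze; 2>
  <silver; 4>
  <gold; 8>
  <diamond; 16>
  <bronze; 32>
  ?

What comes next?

<silver; 64>

Rank: repeats bronze → silver → gold → diamond; bronze, silver, gold, diamond, bronze → silver.
For the second value, ×2 each step: 2, 4, 8, 16, 32 → 64.
Putting it together: <silver; 64>.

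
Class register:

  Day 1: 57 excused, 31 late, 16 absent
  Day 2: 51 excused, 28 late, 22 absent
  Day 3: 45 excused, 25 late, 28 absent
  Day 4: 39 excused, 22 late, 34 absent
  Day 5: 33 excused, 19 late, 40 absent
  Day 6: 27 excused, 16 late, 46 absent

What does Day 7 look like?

For the excused, −6 each step: 57, 51, 45, 39, 33, 27 → 21.
Late: 31, 28, 25, 22, 19, 16 → 13 (−3 each step).
Absent: together with the excused always sums to 73, so 16, 22, 28, 34, 40, 46 → 52.
So the next line is 21 excused, 13 late, 52 absent.

21 excused, 13 late, 52 absent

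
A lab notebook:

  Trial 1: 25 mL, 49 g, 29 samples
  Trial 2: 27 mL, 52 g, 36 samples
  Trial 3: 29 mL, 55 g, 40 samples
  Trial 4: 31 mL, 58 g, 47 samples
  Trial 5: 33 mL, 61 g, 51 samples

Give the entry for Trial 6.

35 mL, 64 g, 58 samples

ML goes 25, 27, 29, 31, 33 → 35 (+2 each step).
For the g, +3 each step: 49, 52, 55, 58, 61 → 64.
Samples: alternating steps +7, +4, +7, +4, …; 29, 36, 40, 47, 51 → 58.
So the next line is 35 mL, 64 g, 58 samples.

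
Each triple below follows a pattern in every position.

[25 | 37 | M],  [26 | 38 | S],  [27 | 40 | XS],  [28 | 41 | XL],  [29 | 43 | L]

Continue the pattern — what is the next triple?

[30 | 44 | M]

First coordinate goes 25, 26, 27, 28, 29 → 30 (+1 each step).
Second coordinate: alternating steps +1, +2, +1, +2, …, so 37, 38, 40, 41, 43 → 44.
Size — runs backward through clothing sizes XS→XL: M, S, XS, XL, L → M.
So the next triple is [30 | 44 | M].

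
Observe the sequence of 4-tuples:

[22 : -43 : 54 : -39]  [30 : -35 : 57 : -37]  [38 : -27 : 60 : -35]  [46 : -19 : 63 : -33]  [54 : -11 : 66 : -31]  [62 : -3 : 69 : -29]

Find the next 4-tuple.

[70 : 5 : 72 : -27]

First entry: +8 each step, so 22, 30, 38, 46, 54, 62 → 70.
Second entry goes -43, -35, -27, -19, -11, -3 → 5 (+8 each step).
Third entry: +3 each step; 54, 57, 60, 63, 66, 69 → 72.
Fourth entry: -39, -37, -35, -33, -31, -29 → -27 (+2 each step).
Putting it together: [70 : 5 : 72 : -27].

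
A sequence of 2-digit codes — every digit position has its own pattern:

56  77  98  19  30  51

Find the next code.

72

First digit: +2 each step, mod 10; 5, 7, 9, 1, 3, 5 → 7.
Second digit goes 6, 7, 8, 9, 0, 1 → 2 (+1 each step, mod 10).
So the next code is 72.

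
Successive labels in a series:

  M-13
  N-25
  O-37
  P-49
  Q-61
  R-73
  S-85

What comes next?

T-97

Letter: M, N, O, P, Q, R, S → T (letters move forward 1 place in the alphabet).
For the second component, +12 each step: 13, 25, 37, 49, 61, 73, 85 → 97.
Combining the parts gives T-97.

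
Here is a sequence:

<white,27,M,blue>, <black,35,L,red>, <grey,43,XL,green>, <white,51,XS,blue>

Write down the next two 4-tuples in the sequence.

<black,59,S,red>, <grey,67,M,green>

Shade: repeats white → black → grey; white, black, grey, white → black → grey.
Second coordinate: +8 each step, so 27, 35, 43, 51 → 59 → 67.
Size goes M, L, XL, XS → S → M (runs through clothing sizes XS→XL).
Colour — repeats blue → red → green: blue, red, green, blue → red → green.
Putting the parts together: <black,59,S,red> and then <grey,67,M,green>.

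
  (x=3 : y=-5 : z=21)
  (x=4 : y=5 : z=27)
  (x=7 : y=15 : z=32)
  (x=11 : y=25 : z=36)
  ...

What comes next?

(x=18 : y=35 : z=39)

X: each term is the sum of the two before it; 3, 4, 7, 11 → 18.
Y — +10 each step: -5, 5, 15, 25 → 35.
For the z, differences are 6, 5, 4, … (decreasing by 1 each time): 21, 27, 32, 36 → 39.
Combining the parts gives (x=18 : y=35 : z=39).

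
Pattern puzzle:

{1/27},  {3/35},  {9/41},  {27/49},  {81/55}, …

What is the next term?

{243/63}

First part: ×3 each step, so 1, 3, 9, 27, 81 → 243.
Second part: alternating steps +8, +6, +8, +6, …; 27, 35, 41, 49, 55 → 63.
Putting it together: {243/63}.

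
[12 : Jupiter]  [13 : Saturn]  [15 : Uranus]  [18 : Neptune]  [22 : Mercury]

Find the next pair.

First slot goes 12, 13, 15, 18, 22 → 27 (differences are 1, 2, 3, … (increasing by 1 each time)).
Planet: Jupiter, Saturn, Uranus, Neptune, Mercury → Venus (runs through the planets Mercury→Neptune).
Combining the parts gives [27 : Venus].

[27 : Venus]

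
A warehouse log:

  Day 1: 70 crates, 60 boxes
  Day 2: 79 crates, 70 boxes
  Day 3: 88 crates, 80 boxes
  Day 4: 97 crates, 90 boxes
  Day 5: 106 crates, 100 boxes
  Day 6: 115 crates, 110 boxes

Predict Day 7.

124 crates, 120 boxes

Crates: +9 each step, so 70, 79, 88, 97, 106, 115 → 124.
Boxes — +10 each step: 60, 70, 80, 90, 100, 110 → 120.
Putting it together: 124 crates, 120 boxes.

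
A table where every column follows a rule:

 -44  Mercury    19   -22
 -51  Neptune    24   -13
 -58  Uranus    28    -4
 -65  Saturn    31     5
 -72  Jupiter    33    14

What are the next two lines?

-79  Mars  34  23; -86  Earth  34  32

First component — −7 each step: -44, -51, -58, -65, -72 → -79 → -86.
Planet: Mercury, Neptune, Uranus, Saturn, Jupiter → Mars → Earth (runs backward through the planets Mercury→Neptune).
Third component goes 19, 24, 28, 31, 33 → 34 → 34 (differences are 5, 4, 3, … (decreasing by 1 each time)).
Fourth component — +9 each step: -22, -13, -4, 5, 14 → 23 → 32.
Putting the parts together: -79  Mars  34  23 and then -86  Earth  34  32.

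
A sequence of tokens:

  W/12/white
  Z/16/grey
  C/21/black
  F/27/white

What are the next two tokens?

I/34/grey, L/42/black

Letter: letters move forward 3 places in the alphabet, wrapping Z→A, so W, Z, C, F → I → L.
Second component: differences are 4, 5, 6, … (increasing by 1 each time), so 12, 16, 21, 27 → 34 → 42.
Shade: repeats white → grey → black; white, grey, black, white → grey → black.
Putting the parts together: I/34/grey and then L/42/black.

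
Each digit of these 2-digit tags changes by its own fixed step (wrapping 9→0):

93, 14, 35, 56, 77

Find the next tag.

First digit — +2 each step, mod 10: 9, 1, 3, 5, 7 → 9.
Second digit — +1 each step, mod 10: 3, 4, 5, 6, 7 → 8.
So the next tag is 98.

98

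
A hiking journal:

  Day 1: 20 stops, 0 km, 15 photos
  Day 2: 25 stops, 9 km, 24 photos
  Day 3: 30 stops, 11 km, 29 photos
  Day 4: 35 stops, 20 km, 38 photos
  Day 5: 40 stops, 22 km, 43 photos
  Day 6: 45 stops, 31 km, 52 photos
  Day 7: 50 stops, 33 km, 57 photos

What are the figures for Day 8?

Stops: +5 each step, so 20, 25, 30, 35, 40, 45, 50 → 55.
Km: 0, 9, 11, 20, 22, 31, 33 → 42 (alternating steps +9, +2, +9, +2, …).
Photos — alternating steps +9, +5, +9, +5, …: 15, 24, 29, 38, 43, 52, 57 → 66.
Combining the parts gives 55 stops, 42 km, 66 photos.

55 stops, 42 km, 66 photos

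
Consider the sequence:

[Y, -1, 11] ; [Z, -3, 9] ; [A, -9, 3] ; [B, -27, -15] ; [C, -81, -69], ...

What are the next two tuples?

[D, -243, -231], [E, -729, -717]

Letter goes Y, Z, A, B, C → D → E (letters move forward 1 place in the alphabet, wrapping Z→A).
Second value — ×3 each step: -1, -3, -9, -27, -81 → -243 → -729.
Third value goes 11, 9, 3, -15, -69 → -231 → -717 (always 12 more than the second value).
Putting the parts together: [D, -243, -231] and then [E, -729, -717].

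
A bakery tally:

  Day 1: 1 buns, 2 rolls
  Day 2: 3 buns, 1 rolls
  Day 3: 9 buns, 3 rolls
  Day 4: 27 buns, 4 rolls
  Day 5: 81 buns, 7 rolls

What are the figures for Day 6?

Buns: 1, 3, 9, 27, 81 → 243 (×3 each step).
For the rolls, each term is the sum of the two before it: 2, 1, 3, 4, 7 → 11.
So the next record is 243 buns, 11 rolls.

243 buns, 11 rolls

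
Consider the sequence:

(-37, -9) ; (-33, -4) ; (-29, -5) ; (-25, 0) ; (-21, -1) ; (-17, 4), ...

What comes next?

First part: +4 each step, so -37, -33, -29, -25, -21, -17 → -13.
Second part — alternating steps +5, −1, +5, −1, …: -9, -4, -5, 0, -1, 4 → 3.
Putting it together: (-13, 3).

(-13, 3)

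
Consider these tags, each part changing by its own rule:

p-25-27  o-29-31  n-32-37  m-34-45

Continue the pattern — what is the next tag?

Letter: letters move back 1 place in the alphabet, so p, o, n, m → l.
Second component — differences are 4, 3, 2, … (decreasing by 1 each time): 25, 29, 32, 34 → 35.
Third component: 27, 31, 37, 45 → 55 (differences are 4, 6, 8, … (increasing by 2 each time)).
So the next tag is l-35-55.

l-35-55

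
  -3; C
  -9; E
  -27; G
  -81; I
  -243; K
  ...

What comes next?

First entry: -3, -9, -27, -81, -243 → -729 (×3 each step).
Letter: letters move forward 2 places in the alphabet, so C, E, G, I, K → M.
Putting it together: -729; M.

-729; M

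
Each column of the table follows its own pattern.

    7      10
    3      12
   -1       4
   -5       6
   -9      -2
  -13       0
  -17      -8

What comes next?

-21  -6

First component: 7, 3, -1, -5, -9, -13, -17 → -21 (−4 each step).
Second component: alternating steps +2, −8, +2, −8, …, so 10, 12, 4, 6, -2, 0, -8 → -6.
So the next row is -21  -6.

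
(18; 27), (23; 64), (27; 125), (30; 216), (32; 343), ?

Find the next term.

First value goes 18, 23, 27, 30, 32 → 33 (differences are 5, 4, 3, … (decreasing by 1 each time)).
Second value — perfect cubes: 3³, 4³, 5³, …: 27, 64, 125, 216, 343 → 512.
Putting it together: (33; 512).

(33; 512)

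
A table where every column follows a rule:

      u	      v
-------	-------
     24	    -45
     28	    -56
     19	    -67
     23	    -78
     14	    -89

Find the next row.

18  -100

Column u goes 24, 28, 19, 23, 14 → 18 (alternating steps +4, −9, +4, −9, …).
Column v: −11 each step, so -45, -56, -67, -78, -89 → -100.
So the next row is 18  -100.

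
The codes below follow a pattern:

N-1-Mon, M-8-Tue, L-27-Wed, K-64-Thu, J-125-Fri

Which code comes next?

I-216-Sat

Letter: letters move back 1 place in the alphabet, so N, M, L, K, J → I.
Second component: 1, 8, 27, 64, 125 → 216 (perfect cubes: 1³, 2³, 3³, …).
Day: runs through the weekdays Mon→Sun; Mon, Tue, Wed, Thu, Fri → Sat.
Putting it together: I-216-Sat.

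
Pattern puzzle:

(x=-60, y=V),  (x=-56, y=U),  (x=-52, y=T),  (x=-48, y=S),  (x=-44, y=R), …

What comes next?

(x=-40, y=Q)

For the x, +4 each step: -60, -56, -52, -48, -44 → -40.
Y: letters move back 1 place in the alphabet, so V, U, T, S, R → Q.
Combining the parts gives (x=-40, y=Q).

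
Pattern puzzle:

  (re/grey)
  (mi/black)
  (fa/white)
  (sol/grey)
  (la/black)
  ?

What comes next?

Note: runs through the solfège scale do→ti; re, mi, fa, sol, la → ti.
For the shade, repeats grey → black → white: grey, black, white, grey, black → white.
Putting it together: (ti/white).

(ti/white)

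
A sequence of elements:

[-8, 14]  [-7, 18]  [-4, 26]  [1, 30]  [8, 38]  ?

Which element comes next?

First value: -8, -7, -4, 1, 8 → 17 (differences are 1, 3, 5, … (increasing by 2 each time)).
Second value goes 14, 18, 26, 30, 38 → 42 (alternating steps +4, +8, +4, +8, …).
So the next element is [17, 42].

[17, 42]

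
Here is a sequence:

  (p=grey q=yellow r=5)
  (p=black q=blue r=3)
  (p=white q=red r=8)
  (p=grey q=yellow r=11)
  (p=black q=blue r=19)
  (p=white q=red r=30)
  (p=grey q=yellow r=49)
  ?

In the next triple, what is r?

R: 5, 3, 8, 11, 19, 30, 49 → 79 (each term is the sum of the two before it).

79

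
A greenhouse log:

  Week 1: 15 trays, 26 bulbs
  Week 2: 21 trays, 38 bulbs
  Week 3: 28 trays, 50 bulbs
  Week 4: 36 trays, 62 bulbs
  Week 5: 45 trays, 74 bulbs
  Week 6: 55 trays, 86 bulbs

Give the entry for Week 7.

Trays — differences are 6, 7, 8, … (increasing by 1 each time): 15, 21, 28, 36, 45, 55 → 66.
Bulbs: +12 each step, so 26, 38, 50, 62, 74, 86 → 98.
So the next line is 66 trays, 98 bulbs.

66 trays, 98 bulbs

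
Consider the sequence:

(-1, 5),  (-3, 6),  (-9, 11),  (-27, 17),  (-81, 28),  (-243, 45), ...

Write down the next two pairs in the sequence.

(-729, 73), (-2187, 118)

First entry — ×3 each step: -1, -3, -9, -27, -81, -243 → -729 → -2187.
Second entry goes 5, 6, 11, 17, 28, 45 → 73 → 118 (each term is the sum of the two before it).
Putting the parts together: (-729, 73) and then (-2187, 118).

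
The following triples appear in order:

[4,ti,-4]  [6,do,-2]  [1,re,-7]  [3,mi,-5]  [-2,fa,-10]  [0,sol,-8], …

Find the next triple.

First component: alternating steps +2, −5, +2, −5, …, so 4, 6, 1, 3, -2, 0 → -5.
Note — runs through the solfège scale do→ti: ti, do, re, mi, fa, sol → la.
Third component: always 8 less than the first component, so -4, -2, -7, -5, -10, -8 → -13.
So the next triple is [-5,la,-13].

[-5,la,-13]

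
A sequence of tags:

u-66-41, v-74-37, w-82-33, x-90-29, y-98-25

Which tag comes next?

z-106-21

For the letter, letters move forward 1 place in the alphabet: u, v, w, x, y → z.
Second component: +8 each step, so 66, 74, 82, 90, 98 → 106.
Third component goes 41, 37, 33, 29, 25 → 21 (−4 each step).
So the next tag is z-106-21.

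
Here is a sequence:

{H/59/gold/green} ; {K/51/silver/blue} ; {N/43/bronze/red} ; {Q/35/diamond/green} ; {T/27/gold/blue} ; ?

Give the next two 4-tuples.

{W/19/silver/red}, {Z/11/bronze/green}

For the letter, letters move forward 3 places in the alphabet: H, K, N, Q, T → W → Z.
Second part: 59, 51, 43, 35, 27 → 19 → 11 (−8 each step).
Rank: repeats gold → silver → bronze → diamond; gold, silver, bronze, diamond, gold → silver → bronze.
Colour goes green, blue, red, green, blue → red → green (repeats green → blue → red).
So the next two 4-tuples are {W/19/silver/red} and {Z/11/bronze/green}.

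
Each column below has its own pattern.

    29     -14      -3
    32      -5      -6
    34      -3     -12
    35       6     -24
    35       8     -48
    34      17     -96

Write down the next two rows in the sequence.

First component: differences are 3, 2, 1, … (decreasing by 1 each time); 29, 32, 34, 35, 35, 34 → 32 → 29.
Second component goes -14, -5, -3, 6, 8, 17 → 19 → 28 (alternating steps +9, +2, +9, +2, …).
Third component: ×2 each step; -3, -6, -12, -24, -48, -96 → -192 → -384.
So the next two rows are 32  19  -192 and 29  28  -384.

32  19  -192; 29  28  -384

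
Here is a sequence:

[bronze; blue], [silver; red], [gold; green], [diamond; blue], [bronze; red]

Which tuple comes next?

For the rank, repeats bronze → silver → gold → diamond: bronze, silver, gold, diamond, bronze → silver.
Colour — repeats blue → red → green: blue, red, green, blue, red → green.
Putting it together: [silver; green].

[silver; green]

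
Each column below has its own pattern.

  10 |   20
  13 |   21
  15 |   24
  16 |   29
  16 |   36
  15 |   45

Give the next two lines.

13  56; 10  69

First component — differences are 3, 2, 1, … (decreasing by 1 each time): 10, 13, 15, 16, 16, 15 → 13 → 10.
Second component goes 20, 21, 24, 29, 36, 45 → 56 → 69 (differences are 1, 3, 5, … (increasing by 2 each time)).
Putting the parts together: 13  56 and then 10  69.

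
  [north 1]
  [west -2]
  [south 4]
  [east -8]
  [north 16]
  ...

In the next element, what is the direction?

Direction: repeats north → west → south → east, so north, west, south, east, north → west.
Second component goes 1, -2, 4, -8, 16 → -32 (×(-2) each step).

west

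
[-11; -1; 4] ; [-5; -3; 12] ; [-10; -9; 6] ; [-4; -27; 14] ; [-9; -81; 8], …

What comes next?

First coordinate — alternating steps +6, −5, +6, −5, …: -11, -5, -10, -4, -9 → -3.
Second coordinate — ×3 each step: -1, -3, -9, -27, -81 → -243.
Third coordinate: alternating steps +8, −6, +8, −6, …, so 4, 12, 6, 14, 8 → 16.
So the next element is [-3; -243; 16].

[-3; -243; 16]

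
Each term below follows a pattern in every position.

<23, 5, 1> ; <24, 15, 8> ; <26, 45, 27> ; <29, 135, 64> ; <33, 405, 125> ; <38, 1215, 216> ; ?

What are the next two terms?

<44, 3645, 343>, <51, 10935, 512>

First entry: 23, 24, 26, 29, 33, 38 → 44 → 51 (differences are 1, 2, 3, … (increasing by 1 each time)).
For the second entry, ×3 each step: 5, 15, 45, 135, 405, 1215 → 3645 → 10935.
Third entry: perfect cubes: 1³, 2³, 3³, …; 1, 8, 27, 64, 125, 216 → 343 → 512.
So the next two terms are <44, 3645, 343> and <51, 10935, 512>.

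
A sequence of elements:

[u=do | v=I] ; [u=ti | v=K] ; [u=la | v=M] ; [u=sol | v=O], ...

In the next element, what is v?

Q

V: I, K, M, O → Q (letters move forward 2 places in the alphabet).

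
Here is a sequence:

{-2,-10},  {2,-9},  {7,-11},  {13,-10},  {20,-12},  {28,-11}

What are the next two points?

{37,-13}, {47,-12}

For the first coordinate, differences are 4, 5, 6, … (increasing by 1 each time): -2, 2, 7, 13, 20, 28 → 37 → 47.
Second coordinate — alternating steps +1, −2, +1, −2, …: -10, -9, -11, -10, -12, -11 → -13 → -12.
Putting the parts together: {37,-13} and then {47,-12}.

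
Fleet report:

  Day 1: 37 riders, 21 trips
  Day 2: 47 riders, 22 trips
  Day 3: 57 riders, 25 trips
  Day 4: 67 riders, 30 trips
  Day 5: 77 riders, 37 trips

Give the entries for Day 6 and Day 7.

87 riders, 46 trips; 97 riders, 57 trips

Riders goes 37, 47, 57, 67, 77 → 87 → 97 (+10 each step).
Trips: differences are 1, 3, 5, … (increasing by 2 each time), so 21, 22, 25, 30, 37 → 46 → 57.
Putting the parts together: 87 riders, 46 trips and then 97 riders, 57 trips.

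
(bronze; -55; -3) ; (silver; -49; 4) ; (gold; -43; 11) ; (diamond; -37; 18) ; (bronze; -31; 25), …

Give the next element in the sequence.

(silver; -25; 32)

For the rank, repeats bronze → silver → gold → diamond: bronze, silver, gold, diamond, bronze → silver.
Second coordinate — +6 each step: -55, -49, -43, -37, -31 → -25.
Third coordinate — +7 each step: -3, 4, 11, 18, 25 → 32.
Putting it together: (silver; -25; 32).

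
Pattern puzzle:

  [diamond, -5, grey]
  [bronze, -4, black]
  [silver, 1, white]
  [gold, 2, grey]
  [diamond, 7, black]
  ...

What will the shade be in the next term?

white

For the shade, repeats grey → black → white: grey, black, white, grey, black → white.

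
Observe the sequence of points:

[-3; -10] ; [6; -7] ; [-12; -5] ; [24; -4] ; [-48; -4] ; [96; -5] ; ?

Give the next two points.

First entry: ×(-2) each step, so -3, 6, -12, 24, -48, 96 → -192 → 384.
For the second entry, differences are 3, 2, 1, … (decreasing by 1 each time): -10, -7, -5, -4, -4, -5 → -7 → -10.
So the next two points are [-192; -7] and [384; -10].

[-192; -7], [384; -10]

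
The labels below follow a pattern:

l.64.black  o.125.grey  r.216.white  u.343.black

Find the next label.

Letter goes l, o, r, u → x (letters move forward 3 places in the alphabet).
Second component goes 64, 125, 216, 343 → 512 (perfect cubes: 4³, 5³, 6³, …).
For the shade, repeats black → grey → white: black, grey, white, black → grey.
Putting it together: x.512.grey.

x.512.grey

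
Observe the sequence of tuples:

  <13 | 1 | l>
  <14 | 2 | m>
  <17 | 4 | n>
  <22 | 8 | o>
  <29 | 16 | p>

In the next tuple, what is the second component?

32

Second component: 1, 2, 4, 8, 16 → 32 (×2 each step).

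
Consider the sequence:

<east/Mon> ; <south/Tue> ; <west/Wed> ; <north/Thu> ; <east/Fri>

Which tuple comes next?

Direction: repeats east → south → west → north, so east, south, west, north, east → south.
Day goes Mon, Tue, Wed, Thu, Fri → Sat (runs through the weekdays Mon→Sun).
Putting it together: <south/Sat>.

<south/Sat>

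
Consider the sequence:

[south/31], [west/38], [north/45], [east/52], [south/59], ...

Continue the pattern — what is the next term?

[west/66]

Direction: south, west, north, east, south → west (repeats south → west → north → east).
Second slot: +7 each step, so 31, 38, 45, 52, 59 → 66.
So the next term is [west/66].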